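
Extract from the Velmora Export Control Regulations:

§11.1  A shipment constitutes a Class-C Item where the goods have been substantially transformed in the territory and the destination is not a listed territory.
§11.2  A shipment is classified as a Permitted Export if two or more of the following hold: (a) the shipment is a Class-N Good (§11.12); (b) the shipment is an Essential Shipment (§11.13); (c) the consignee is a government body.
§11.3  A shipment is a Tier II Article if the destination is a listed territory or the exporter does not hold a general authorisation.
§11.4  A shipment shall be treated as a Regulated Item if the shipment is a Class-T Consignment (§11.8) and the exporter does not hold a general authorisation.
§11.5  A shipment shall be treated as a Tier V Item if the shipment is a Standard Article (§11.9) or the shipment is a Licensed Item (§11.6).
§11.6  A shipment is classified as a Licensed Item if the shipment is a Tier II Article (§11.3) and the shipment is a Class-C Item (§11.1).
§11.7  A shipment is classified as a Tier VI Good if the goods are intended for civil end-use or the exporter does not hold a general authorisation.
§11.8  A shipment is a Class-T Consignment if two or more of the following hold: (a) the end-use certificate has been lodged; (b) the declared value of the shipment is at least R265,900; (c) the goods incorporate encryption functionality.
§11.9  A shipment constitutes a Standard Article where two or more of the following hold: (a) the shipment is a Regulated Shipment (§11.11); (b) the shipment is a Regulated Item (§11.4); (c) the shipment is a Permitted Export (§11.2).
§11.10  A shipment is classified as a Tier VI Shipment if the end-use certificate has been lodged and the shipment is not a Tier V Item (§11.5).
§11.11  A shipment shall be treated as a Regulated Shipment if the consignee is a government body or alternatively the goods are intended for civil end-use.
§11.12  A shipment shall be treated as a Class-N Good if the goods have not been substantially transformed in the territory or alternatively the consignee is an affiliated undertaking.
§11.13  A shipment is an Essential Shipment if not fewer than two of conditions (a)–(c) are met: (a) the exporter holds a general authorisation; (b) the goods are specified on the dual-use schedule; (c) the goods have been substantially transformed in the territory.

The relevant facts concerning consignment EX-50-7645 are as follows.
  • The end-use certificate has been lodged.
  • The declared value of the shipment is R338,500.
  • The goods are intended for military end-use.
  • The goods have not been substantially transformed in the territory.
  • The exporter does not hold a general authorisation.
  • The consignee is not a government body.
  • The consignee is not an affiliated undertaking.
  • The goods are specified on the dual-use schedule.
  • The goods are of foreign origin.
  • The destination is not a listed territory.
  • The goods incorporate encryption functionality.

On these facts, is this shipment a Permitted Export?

No

Under §11.12: the goods have not been substantially transformed in the territory? yes; or the consignee is an affiliated undertaking? no. So the shipment is a Class-N Good.
Under §11.13: the exporter holds a general authorisation? no; the goods are specified on the dual-use schedule? yes; the goods have been substantially transformed in the territory? no — 1 of 3 hold (need ≥2) → not satisfied.
Under §11.2: Class-N Good (§11.12)? yes; Essential Shipment (§11.13)? no; the consignee is a government body? no — 1 of 3 hold (need ≥2) → not satisfied.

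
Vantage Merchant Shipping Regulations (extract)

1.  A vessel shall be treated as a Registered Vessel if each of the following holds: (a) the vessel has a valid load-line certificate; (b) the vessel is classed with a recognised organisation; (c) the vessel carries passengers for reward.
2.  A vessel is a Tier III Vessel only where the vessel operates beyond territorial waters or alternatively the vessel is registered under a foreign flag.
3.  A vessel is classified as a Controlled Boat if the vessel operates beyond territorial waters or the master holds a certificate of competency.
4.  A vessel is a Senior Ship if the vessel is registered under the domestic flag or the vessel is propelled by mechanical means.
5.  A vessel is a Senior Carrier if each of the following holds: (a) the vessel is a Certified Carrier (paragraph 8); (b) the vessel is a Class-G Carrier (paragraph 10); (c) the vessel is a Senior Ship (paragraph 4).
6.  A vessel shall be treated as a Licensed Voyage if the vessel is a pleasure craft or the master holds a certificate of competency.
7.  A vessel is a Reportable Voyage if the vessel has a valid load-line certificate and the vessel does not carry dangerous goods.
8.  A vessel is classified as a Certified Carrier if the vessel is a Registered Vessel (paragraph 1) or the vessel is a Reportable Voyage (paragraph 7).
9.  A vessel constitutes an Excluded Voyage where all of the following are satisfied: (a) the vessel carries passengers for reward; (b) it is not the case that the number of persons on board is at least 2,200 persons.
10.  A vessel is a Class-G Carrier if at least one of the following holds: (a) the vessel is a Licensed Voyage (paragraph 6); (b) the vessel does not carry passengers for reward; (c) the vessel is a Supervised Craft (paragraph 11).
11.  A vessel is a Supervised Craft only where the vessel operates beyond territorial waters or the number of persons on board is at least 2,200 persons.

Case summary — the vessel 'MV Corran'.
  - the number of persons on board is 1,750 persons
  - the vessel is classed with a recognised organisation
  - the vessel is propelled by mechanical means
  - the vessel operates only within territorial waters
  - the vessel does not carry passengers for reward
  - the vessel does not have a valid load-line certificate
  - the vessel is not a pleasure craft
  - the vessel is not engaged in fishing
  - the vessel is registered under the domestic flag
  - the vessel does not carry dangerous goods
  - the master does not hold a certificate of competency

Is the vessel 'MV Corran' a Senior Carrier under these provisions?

paragraph 1 — Registered Vessel: [the vessel has a valid load-line certificate? no] AND [the vessel is classed with a recognised organisation? yes] AND [the vessel carries passengers for reward? no] → not satisfied.
paragraph 7 — Reportable Voyage: [the vessel has a valid load-line certificate? no] AND [the vessel does not carry dangerous goods? yes] → not satisfied.
paragraph 8 — Certified Carrier: [Registered Vessel (paragraph 1)? no] OR [Reportable Voyage (paragraph 7)? no] → not satisfied.
paragraph 6 — Licensed Voyage: [the vessel is a pleasure craft? no] OR [the master holds a certificate of competency? no] → not satisfied.
paragraph 11 — Supervised Craft: [the vessel operates beyond territorial waters? no] OR [number of persons on board: 1,750 persons ≥ 2,200 persons? no] → not satisfied.
paragraph 10 — Class-G Carrier: [Licensed Voyage (paragraph 6)? no] OR [the vessel does not carry passengers for reward? yes] OR [Supervised Craft (paragraph 11)? no] → satisfied.
paragraph 4 — Senior Ship: [the vessel is registered under the domestic flag? yes] OR [the vessel is propelled by mechanical means? yes] → satisfied.
paragraph 5 — Senior Carrier: [Certified Carrier (paragraph 8)? no] AND [Class-G Carrier (paragraph 10)? yes] AND [Senior Ship (paragraph 4)? yes] → not satisfied.

No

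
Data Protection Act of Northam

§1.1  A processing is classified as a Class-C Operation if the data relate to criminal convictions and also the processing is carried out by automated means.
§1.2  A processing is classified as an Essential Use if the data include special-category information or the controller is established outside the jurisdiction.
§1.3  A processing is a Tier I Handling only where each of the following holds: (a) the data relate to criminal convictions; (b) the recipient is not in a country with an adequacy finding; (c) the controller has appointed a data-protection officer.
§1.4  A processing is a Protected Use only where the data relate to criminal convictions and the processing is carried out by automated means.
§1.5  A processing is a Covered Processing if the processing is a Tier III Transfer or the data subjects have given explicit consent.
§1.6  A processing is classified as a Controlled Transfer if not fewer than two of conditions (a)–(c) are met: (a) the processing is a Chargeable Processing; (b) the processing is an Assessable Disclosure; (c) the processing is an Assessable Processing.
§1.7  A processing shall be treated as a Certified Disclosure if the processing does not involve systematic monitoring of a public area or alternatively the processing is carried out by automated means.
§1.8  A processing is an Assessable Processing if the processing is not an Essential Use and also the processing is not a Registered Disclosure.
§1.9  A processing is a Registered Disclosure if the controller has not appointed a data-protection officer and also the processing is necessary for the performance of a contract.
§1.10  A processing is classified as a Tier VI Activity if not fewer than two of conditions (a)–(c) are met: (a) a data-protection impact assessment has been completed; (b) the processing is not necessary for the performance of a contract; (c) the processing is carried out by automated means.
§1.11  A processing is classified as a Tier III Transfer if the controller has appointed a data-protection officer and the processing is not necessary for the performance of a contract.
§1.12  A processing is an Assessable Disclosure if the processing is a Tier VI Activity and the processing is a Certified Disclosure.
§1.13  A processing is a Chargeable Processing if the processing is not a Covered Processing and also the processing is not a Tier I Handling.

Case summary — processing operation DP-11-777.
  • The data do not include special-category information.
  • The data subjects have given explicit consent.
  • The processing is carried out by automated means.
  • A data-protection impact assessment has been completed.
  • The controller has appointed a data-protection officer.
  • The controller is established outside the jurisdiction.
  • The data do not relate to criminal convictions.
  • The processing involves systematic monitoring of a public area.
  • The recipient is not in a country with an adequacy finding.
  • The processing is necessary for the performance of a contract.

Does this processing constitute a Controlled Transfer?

No

§1.11 — Tier III Transfer: [the controller has appointed a data-protection officer? yes] AND [the processing is not necessary for the performance of a contract? no] → not satisfied.
§1.5 — Covered Processing: [Tier III Transfer (§1.11)? no] OR [the data subjects have given explicit consent? yes] → satisfied.
§1.3 — Tier I Handling: [the data relate to criminal convictions? no] AND [the recipient is not in a country with an adequacy finding? yes] AND [the controller has appointed a data-protection officer? yes] → not satisfied.
§1.13 — Chargeable Processing: [not a Covered Processing (§1.5)? no] AND [not a Tier I Handling (§1.3)? yes] → not satisfied.
§1.10 — Tier VI Activity: a data-protection impact assessment has been completed? yes; the processing is not necessary for the performance of a contract? no; the processing is carried out by automated means? yes — 2 of 3 hold (need ≥2) → satisfied.
§1.7 — Certified Disclosure: [the processing does not involve systematic monitoring of a public area? no] OR [the processing is carried out by automated means? yes] → satisfied.
§1.12 — Assessable Disclosure: [Tier VI Activity (§1.10)? yes] AND [Certified Disclosure (§1.7)? yes] → satisfied.
§1.2 — Essential Use: [the data include special-category information? no] OR [the controller is established outside the jurisdiction? yes] → satisfied.
§1.9 — Registered Disclosure: [the controller has not appointed a data-protection officer? no] AND [the processing is necessary for the performance of a contract? yes] → not satisfied.
§1.8 — Assessable Processing: [not an Essential Use (§1.2)? no] AND [not a Registered Disclosure (§1.9)? yes] → not satisfied.
§1.6 — Controlled Transfer: Chargeable Processing (§1.13)? no; Assessable Disclosure (§1.12)? yes; Assessable Processing (§1.8)? no — 1 of 3 hold (need ≥2) → not satisfied.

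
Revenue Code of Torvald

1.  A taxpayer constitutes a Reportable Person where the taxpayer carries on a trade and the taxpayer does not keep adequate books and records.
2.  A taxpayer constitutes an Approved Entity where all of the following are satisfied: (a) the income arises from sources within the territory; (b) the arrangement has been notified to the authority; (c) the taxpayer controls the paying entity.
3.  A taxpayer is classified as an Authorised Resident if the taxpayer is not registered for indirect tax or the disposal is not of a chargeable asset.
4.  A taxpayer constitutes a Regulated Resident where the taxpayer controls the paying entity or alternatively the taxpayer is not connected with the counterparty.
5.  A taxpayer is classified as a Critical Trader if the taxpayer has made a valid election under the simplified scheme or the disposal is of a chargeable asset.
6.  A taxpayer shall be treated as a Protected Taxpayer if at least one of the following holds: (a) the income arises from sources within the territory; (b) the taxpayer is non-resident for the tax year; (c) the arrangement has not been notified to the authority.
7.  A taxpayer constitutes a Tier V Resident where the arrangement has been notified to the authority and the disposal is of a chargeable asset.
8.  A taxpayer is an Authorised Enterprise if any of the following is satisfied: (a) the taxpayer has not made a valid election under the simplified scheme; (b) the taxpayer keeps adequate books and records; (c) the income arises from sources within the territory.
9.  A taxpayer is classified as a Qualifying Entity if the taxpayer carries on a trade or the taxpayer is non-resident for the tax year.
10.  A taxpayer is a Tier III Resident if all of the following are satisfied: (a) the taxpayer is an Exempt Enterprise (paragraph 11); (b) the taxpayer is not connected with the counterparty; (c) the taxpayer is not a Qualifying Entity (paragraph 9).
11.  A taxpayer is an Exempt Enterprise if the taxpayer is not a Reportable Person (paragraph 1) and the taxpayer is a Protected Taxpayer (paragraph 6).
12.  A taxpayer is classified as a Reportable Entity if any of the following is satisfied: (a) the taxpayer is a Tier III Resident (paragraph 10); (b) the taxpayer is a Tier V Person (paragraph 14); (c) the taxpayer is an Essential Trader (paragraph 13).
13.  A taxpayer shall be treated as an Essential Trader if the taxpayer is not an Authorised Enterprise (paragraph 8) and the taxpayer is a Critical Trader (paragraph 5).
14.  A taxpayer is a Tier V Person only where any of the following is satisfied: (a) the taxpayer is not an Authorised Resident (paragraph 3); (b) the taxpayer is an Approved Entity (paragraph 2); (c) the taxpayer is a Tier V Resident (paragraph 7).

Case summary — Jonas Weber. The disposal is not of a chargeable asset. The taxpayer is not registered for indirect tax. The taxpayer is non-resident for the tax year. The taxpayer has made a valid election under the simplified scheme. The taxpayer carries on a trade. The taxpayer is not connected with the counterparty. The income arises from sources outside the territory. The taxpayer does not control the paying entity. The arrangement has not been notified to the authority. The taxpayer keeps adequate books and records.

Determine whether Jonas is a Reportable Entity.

No

paragraph 1 — Reportable Person: [the taxpayer carries on a trade? yes] AND [the taxpayer does not keep adequate books and records? no] → not satisfied.
paragraph 6 — Protected Taxpayer: [the income arises from sources within the territory? no] OR [the taxpayer is non-resident for the tax year? yes] OR [the arrangement has not been notified to the authority? yes] → satisfied.
paragraph 11 — Exempt Enterprise: [not a Reportable Person (paragraph 1)? yes] AND [Protected Taxpayer (paragraph 6)? yes] → satisfied.
paragraph 9 — Qualifying Entity: [the taxpayer carries on a trade? yes] OR [the taxpayer is non-resident for the tax year? yes] → satisfied.
paragraph 10 — Tier III Resident: [Exempt Enterprise (paragraph 11)? yes] AND [the taxpayer is not connected with the counterparty? yes] AND [not a Qualifying Entity (paragraph 9)? no] → not satisfied.
paragraph 3 — Authorised Resident: [the taxpayer is not registered for indirect tax? yes] OR [the disposal is not of a chargeable asset? yes] → satisfied.
paragraph 2 — Approved Entity: [the income arises from sources within the territory? no] AND [the arrangement has been notified to the authority? no] AND [the taxpayer controls the paying entity? no] → not satisfied.
paragraph 7 — Tier V Resident: [the arrangement has been notified to the authority? no] AND [the disposal is of a chargeable asset? no] → not satisfied.
paragraph 14 — Tier V Person: [not an Authorised Resident (paragraph 3)? no] OR [Approved Entity (paragraph 2)? no] OR [Tier V Resident (paragraph 7)? no] → not satisfied.
paragraph 8 — Authorised Enterprise: [the taxpayer has not made a valid election under the simplified scheme? no] OR [the taxpayer keeps adequate books and records? yes] OR [the income arises from sources within the territory? no] → satisfied.
paragraph 5 — Critical Trader: [the taxpayer has made a valid election under the simplified scheme? yes] OR [the disposal is of a chargeable asset? no] → satisfied.
paragraph 13 — Essential Trader: [not an Authorised Enterprise (paragraph 8)? no] AND [Critical Trader (paragraph 5)? yes] → not satisfied.
paragraph 12 — Reportable Entity: [Tier III Resident (paragraph 10)? no] OR [Tier V Person (paragraph 14)? no] OR [Essential Trader (paragraph 13)? no] → not satisfied.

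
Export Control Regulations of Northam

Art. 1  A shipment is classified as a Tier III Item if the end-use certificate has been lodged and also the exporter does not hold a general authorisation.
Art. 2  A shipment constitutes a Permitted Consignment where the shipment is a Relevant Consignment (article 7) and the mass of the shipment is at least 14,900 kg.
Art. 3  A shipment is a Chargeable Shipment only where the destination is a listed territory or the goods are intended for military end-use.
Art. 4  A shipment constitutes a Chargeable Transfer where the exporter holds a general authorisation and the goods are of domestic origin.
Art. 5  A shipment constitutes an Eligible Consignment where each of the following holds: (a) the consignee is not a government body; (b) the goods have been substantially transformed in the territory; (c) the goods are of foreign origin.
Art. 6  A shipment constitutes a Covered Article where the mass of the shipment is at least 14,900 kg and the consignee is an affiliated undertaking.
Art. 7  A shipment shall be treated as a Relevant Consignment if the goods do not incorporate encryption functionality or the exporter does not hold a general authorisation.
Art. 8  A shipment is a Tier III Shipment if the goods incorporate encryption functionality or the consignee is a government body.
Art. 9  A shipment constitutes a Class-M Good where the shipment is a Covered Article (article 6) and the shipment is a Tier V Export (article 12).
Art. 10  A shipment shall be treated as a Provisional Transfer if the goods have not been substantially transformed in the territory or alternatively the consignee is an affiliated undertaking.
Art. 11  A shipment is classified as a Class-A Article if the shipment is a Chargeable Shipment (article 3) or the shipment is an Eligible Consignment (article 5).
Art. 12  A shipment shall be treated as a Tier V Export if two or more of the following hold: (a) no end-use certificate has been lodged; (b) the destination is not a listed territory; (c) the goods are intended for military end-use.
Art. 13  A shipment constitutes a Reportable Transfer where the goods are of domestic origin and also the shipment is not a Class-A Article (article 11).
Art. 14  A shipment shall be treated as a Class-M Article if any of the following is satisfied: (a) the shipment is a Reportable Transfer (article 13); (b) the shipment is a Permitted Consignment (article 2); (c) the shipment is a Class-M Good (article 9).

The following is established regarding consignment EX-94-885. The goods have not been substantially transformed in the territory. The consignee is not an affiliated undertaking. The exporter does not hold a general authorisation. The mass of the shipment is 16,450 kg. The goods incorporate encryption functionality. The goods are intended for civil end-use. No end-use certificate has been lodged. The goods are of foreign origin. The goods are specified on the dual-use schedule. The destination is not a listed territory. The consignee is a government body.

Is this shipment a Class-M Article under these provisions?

Under article 3: the destination is a listed territory? no; or the goods are intended for military end-use? no. So the shipment is not a Chargeable Shipment.
Under article 5: the consignee is not a government body? no; and the goods have been substantially transformed in the territory? no; and the goods are of foreign origin? yes. So the shipment is not an Eligible Consignment.
Under article 11: Chargeable Shipment (article 3)? no; or Eligible Consignment (article 5)? no. So the shipment is not a Class-A Article.
Under article 13: the goods are of domestic origin? no; and not a Class-A Article (article 11)? yes. So the shipment is not a Reportable Transfer.
Under article 7: the goods do not incorporate encryption functionality? no; or the exporter does not hold a general authorisation? yes. So the shipment is a Relevant Consignment.
Under article 2: Relevant Consignment (article 7)? yes; and mass of the shipment: 16,450 kg ≥ 14,900 kg? yes. So the shipment is a Permitted Consignment.
Under article 6: mass of the shipment: 16,450 kg ≥ 14,900 kg? yes; and the consignee is an affiliated undertaking? no. So the shipment is not a Covered Article.
Under article 12: no end-use certificate has been lodged? yes; the destination is not a listed territory? yes; the goods are intended for military end-use? no — 2 of 3 hold (need ≥2) → satisfied.
Under article 9: Covered Article (article 6)? no; and Tier V Export (article 12)? yes. So the shipment is not a Class-M Good.
Under article 14: Reportable Transfer (article 13)? no; or Permitted Consignment (article 2)? yes; or Class-M Good (article 9)? no. So the shipment is a Class-M Article.

Yes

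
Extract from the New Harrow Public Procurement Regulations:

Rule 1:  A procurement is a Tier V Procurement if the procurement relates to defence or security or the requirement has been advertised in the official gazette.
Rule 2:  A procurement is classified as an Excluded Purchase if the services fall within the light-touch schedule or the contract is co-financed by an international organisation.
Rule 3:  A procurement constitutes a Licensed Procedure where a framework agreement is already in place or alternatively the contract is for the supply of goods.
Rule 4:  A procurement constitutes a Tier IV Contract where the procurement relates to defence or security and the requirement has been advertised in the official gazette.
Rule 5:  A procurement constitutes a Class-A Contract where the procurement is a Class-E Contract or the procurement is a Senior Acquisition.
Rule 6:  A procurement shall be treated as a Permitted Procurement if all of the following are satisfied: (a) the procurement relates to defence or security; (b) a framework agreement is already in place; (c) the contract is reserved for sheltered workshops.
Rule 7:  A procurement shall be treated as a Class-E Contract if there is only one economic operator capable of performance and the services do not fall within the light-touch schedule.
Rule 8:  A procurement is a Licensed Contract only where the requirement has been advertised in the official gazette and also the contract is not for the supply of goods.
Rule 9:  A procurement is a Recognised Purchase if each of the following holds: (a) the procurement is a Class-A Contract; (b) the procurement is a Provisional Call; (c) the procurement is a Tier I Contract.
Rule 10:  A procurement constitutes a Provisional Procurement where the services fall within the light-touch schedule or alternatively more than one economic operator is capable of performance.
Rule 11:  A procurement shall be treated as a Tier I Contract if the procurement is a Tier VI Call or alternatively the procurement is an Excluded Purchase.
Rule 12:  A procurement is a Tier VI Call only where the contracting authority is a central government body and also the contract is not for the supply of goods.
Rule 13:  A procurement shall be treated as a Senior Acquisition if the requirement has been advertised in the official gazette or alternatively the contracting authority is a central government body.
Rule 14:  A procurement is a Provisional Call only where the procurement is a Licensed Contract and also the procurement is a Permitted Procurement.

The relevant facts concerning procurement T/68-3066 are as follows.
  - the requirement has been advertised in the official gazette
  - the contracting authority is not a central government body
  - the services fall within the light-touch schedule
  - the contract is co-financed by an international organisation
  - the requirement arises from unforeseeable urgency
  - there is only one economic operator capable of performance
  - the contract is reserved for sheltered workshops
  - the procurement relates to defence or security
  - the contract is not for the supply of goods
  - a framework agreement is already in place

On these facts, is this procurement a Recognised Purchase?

Under rule 7: there is only one economic operator capable of performance? yes; and the services do not fall within the light-touch schedule? no. So the procurement is not a Class-E Contract.
Under rule 13: the requirement has been advertised in the official gazette? yes; or the contracting authority is a central government body? no. So the procurement is a Senior Acquisition.
Under rule 5: Class-E Contract (rule 7)? no; or Senior Acquisition (rule 13)? yes. So the procurement is a Class-A Contract.
Under rule 8: the requirement has been advertised in the official gazette? yes; and the contract is not for the supply of goods? yes. So the procurement is a Licensed Contract.
Under rule 6: the procurement relates to defence or security? yes; and a framework agreement is already in place? yes; and the contract is reserved for sheltered workshops? yes. So the procurement is a Permitted Procurement.
Under rule 14: Licensed Contract (rule 8)? yes; and Permitted Procurement (rule 6)? yes. So the procurement is a Provisional Call.
Under rule 12: the contracting authority is a central government body? no; and the contract is not for the supply of goods? yes. So the procurement is not a Tier VI Call.
Under rule 2: the services fall within the light-touch schedule? yes; or the contract is co-financed by an international organisation? yes. So the procurement is an Excluded Purchase.
Under rule 11: Tier VI Call (rule 12)? no; or Excluded Purchase (rule 2)? yes. So the procurement is a Tier I Contract.
Under rule 9: Class-A Contract (rule 5)? yes; and Provisional Call (rule 14)? yes; and Tier I Contract (rule 11)? yes. So the procurement is a Recognised Purchase.

Yes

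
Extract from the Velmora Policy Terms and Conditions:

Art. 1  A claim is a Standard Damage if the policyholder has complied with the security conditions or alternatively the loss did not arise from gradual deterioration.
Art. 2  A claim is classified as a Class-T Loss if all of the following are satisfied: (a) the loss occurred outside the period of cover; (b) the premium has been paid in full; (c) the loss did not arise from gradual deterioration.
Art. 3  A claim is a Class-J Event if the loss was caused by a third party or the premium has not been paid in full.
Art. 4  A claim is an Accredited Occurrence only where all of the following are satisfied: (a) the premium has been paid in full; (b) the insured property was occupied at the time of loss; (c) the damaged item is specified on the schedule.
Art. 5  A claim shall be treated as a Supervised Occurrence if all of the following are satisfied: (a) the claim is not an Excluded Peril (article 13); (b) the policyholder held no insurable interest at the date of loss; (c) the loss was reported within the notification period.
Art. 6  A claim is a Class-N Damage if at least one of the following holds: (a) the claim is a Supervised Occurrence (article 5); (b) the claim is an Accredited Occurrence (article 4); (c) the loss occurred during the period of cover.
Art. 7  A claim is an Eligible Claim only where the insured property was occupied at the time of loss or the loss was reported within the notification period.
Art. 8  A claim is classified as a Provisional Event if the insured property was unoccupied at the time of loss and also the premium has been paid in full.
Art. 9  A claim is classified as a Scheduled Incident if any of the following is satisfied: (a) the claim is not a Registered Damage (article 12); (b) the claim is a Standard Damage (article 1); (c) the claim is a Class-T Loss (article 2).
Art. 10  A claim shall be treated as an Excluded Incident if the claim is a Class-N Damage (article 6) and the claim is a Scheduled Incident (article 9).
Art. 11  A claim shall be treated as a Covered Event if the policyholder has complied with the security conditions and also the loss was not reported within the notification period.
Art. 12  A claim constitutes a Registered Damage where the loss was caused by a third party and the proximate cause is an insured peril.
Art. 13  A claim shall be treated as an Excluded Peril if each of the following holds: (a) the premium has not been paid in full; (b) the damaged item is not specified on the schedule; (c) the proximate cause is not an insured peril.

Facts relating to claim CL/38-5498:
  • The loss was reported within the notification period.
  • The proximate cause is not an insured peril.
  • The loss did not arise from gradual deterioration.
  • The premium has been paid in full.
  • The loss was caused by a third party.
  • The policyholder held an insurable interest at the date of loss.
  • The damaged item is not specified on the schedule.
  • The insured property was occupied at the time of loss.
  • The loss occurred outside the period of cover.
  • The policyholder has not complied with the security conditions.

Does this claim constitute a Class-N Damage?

No

article 13 — Excluded Peril: [the premium has not been paid in full? no] AND [the damaged item is not specified on the schedule? yes] AND [the proximate cause is not an insured peril? yes] → not satisfied.
article 5 — Supervised Occurrence: [not an Excluded Peril (article 13)? yes] AND [the policyholder held no insurable interest at the date of loss? no] AND [the loss was reported within the notification period? yes] → not satisfied.
article 4 — Accredited Occurrence: [the premium has been paid in full? yes] AND [the insured property was occupied at the time of loss? yes] AND [the damaged item is specified on the schedule? no] → not satisfied.
article 6 — Class-N Damage: [Supervised Occurrence (article 5)? no] OR [Accredited Occurrence (article 4)? no] OR [the loss occurred during the period of cover? no] → not satisfied.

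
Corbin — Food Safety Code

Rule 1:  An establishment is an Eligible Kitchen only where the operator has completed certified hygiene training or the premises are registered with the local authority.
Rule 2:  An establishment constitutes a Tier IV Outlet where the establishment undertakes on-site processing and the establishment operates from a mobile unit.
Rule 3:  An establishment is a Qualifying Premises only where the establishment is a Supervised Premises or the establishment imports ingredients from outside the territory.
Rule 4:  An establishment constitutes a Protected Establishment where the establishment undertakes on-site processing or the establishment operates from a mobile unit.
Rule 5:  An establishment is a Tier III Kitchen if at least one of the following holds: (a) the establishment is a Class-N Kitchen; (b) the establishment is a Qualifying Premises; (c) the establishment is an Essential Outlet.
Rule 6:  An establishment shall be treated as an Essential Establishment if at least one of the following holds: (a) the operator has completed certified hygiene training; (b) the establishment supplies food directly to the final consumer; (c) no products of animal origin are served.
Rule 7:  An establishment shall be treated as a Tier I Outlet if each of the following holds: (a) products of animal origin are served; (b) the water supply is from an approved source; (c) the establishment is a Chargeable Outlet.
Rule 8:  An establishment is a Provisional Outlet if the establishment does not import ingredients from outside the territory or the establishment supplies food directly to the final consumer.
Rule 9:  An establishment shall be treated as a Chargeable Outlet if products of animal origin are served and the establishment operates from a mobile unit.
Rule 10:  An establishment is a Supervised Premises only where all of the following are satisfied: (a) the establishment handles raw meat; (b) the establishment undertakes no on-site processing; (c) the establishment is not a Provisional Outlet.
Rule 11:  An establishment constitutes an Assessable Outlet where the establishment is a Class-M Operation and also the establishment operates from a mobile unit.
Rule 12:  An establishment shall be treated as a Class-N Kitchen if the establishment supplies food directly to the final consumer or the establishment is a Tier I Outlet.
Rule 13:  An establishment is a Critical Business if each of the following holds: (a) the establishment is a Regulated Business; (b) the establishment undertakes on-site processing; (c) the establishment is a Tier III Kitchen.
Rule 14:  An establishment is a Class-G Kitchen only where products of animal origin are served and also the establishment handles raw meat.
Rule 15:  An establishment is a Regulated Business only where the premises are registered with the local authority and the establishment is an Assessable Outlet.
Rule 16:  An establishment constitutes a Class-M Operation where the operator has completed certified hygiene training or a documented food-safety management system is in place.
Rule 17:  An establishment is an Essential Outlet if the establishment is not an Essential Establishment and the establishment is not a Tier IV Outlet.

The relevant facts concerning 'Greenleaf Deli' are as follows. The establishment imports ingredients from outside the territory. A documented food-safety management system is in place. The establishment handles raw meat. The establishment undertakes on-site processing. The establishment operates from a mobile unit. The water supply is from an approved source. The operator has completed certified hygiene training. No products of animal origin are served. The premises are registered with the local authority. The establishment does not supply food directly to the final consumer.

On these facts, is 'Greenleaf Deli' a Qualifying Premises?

Yes

rule 8 — Provisional Outlet: [the establishment does not import ingredients from outside the territory? no] OR [the establishment supplies food directly to the final consumer? no] → not satisfied.
rule 10 — Supervised Premises: [the establishment handles raw meat? yes] AND [the establishment undertakes no on-site processing? no] AND [not a Provisional Outlet (rule 8)? yes] → not satisfied.
rule 3 — Qualifying Premises: [Supervised Premises (rule 10)? no] OR [the establishment imports ingredients from outside the territory? yes] → satisfied.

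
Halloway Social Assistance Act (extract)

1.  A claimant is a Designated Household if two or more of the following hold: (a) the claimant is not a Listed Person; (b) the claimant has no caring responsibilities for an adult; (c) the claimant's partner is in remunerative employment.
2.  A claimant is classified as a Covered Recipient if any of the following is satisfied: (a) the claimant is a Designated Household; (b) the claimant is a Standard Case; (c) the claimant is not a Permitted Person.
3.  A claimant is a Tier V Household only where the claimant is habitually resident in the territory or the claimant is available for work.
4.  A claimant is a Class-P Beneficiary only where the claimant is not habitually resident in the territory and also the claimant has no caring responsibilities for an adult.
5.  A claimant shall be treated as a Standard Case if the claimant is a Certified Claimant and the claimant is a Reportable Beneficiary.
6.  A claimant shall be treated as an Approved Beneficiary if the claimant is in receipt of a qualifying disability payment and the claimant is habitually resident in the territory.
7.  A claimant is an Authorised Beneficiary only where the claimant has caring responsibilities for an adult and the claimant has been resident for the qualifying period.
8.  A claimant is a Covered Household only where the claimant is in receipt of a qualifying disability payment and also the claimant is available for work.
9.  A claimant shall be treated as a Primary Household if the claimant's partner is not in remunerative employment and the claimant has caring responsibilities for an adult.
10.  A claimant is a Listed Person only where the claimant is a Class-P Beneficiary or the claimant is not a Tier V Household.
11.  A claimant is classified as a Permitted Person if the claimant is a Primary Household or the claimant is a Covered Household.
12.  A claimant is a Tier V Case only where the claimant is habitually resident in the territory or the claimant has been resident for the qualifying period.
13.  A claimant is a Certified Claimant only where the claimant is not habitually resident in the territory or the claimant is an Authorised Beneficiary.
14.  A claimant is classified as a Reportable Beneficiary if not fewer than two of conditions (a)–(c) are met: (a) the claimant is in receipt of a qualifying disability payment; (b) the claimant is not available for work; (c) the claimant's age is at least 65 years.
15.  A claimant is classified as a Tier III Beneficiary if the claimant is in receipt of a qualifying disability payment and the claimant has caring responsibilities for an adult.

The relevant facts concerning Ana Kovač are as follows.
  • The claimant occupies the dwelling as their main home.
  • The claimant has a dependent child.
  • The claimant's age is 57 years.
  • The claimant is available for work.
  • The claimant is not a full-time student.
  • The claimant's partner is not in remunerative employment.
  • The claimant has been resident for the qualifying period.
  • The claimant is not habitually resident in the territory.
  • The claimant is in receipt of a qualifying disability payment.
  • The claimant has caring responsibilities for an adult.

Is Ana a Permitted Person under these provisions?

Yes

paragraph 9 — Primary Household: [the claimant's partner is not in remunerative employment? yes] AND [the claimant has caring responsibilities for an adult? yes] → satisfied.
paragraph 8 — Covered Household: [the claimant is in receipt of a qualifying disability payment? yes] AND [the claimant is available for work? yes] → satisfied.
paragraph 11 — Permitted Person: [Primary Household (paragraph 9)? yes] OR [Covered Household (paragraph 8)? yes] → satisfied.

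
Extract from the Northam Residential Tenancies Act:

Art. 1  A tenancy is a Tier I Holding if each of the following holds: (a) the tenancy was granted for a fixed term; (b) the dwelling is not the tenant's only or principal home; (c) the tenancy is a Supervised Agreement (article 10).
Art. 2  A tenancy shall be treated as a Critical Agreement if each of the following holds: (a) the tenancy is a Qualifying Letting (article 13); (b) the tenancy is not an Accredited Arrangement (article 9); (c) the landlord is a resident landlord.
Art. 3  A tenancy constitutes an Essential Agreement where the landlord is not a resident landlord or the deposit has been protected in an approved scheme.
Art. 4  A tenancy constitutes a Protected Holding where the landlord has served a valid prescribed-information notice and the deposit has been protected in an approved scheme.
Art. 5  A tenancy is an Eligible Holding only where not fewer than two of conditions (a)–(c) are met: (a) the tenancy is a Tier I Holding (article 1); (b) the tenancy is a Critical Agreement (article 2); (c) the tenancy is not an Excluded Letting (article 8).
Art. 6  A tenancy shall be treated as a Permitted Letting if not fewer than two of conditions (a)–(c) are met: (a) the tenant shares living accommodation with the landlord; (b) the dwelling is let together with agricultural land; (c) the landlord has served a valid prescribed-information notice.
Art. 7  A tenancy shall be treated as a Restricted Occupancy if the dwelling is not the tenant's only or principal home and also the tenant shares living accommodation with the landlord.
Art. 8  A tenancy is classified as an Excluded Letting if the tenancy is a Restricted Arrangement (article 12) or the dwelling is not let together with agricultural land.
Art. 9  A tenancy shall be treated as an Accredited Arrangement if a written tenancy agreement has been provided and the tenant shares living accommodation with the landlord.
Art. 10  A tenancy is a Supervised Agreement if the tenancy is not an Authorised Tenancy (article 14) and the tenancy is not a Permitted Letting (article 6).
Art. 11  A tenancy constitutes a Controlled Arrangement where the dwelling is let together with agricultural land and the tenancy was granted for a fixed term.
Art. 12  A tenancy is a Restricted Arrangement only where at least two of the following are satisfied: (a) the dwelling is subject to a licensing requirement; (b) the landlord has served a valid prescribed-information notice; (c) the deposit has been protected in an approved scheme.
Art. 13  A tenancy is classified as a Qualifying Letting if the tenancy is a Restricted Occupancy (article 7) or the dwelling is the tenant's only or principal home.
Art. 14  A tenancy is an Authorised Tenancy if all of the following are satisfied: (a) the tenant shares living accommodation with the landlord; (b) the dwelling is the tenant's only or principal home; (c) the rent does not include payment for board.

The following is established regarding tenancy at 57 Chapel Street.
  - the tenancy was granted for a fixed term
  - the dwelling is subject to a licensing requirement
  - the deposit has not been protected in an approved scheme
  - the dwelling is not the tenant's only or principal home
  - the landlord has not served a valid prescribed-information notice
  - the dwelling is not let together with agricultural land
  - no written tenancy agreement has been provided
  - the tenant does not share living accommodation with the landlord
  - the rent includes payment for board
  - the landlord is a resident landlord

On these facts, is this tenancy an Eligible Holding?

article 14 — Authorised Tenancy: [the tenant shares living accommodation with the landlord? no] AND [the dwelling is the tenant's only or principal home? no] AND [the rent does not include payment for board? no] → not satisfied.
article 6 — Permitted Letting: the tenant shares living accommodation with the landlord? no; the dwelling is let together with agricultural land? no; the landlord has served a valid prescribed-information notice? no — 0 of 3 hold (need ≥2) → not satisfied.
article 10 — Supervised Agreement: [not an Authorised Tenancy (article 14)? yes] AND [not a Permitted Letting (article 6)? yes] → satisfied.
article 1 — Tier I Holding: [the tenancy was granted for a fixed term? yes] AND [the dwelling is not the tenant's only or principal home? yes] AND [Supervised Agreement (article 10)? yes] → satisfied.
article 7 — Restricted Occupancy: [the dwelling is not the tenant's only or principal home? yes] AND [the tenant shares living accommodation with the landlord? no] → not satisfied.
article 13 — Qualifying Letting: [Restricted Occupancy (article 7)? no] OR [the dwelling is the tenant's only or principal home? no] → not satisfied.
article 9 — Accredited Arrangement: [a written tenancy agreement has been provided? no] AND [the tenant shares living accommodation with the landlord? no] → not satisfied.
article 2 — Critical Agreement: [Qualifying Letting (article 13)? no] AND [not an Accredited Arrangement (article 9)? yes] AND [the landlord is a resident landlord? yes] → not satisfied.
article 12 — Restricted Arrangement: the dwelling is subject to a licensing requirement? yes; the landlord has served a valid prescribed-information notice? no; the deposit has been protected in an approved scheme? no — 1 of 3 hold (need ≥2) → not satisfied.
article 8 — Excluded Letting: [Restricted Arrangement (article 12)? no] OR [the dwelling is not let together with agricultural land? yes] → satisfied.
article 5 — Eligible Holding: Tier I Holding (article 1)? yes; Critical Agreement (article 2)? no; not an Excluded Letting (article 8)? no — 1 of 3 hold (need ≥2) → not satisfied.

No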